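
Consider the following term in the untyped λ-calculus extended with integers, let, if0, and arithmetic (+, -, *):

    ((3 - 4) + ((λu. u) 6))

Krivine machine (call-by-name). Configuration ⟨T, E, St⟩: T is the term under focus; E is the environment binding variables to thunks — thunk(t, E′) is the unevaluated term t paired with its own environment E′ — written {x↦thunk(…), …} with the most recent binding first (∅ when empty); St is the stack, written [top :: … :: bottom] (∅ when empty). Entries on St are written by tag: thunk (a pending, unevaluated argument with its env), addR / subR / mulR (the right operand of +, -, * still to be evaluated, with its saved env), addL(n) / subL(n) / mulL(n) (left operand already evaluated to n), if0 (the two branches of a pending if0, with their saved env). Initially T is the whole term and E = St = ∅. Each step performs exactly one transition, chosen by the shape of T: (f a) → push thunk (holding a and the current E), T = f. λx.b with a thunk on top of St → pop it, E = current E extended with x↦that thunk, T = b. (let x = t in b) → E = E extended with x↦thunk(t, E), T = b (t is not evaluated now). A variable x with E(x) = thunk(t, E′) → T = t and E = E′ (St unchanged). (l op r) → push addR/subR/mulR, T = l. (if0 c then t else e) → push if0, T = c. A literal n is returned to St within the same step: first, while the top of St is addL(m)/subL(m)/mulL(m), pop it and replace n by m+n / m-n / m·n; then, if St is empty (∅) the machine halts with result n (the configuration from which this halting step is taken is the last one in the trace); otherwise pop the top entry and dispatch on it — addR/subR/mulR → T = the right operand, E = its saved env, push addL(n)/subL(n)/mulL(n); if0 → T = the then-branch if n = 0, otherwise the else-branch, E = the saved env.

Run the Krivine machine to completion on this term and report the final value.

Answer: 5

Execution trace:
step 0: <T=((3 - 4) + ((λu. u) 6)), E=∅, St=∅>
step 1: <T=(3 - 4), E=∅, St=[addR]>
step 2: <T=3, E=∅, St=[subR :: addR]>
step 3: <T=4, E=∅, St=[subL(3) :: addR]>
step 4: <T=((λu. u) 6), E=∅, St=[addL(-1)]>
step 5: <T=(λu. u), E=∅, St=[thunk :: addL(-1)]>
step 6: <T=u, E={u↦thunk(6, ∅)}, St=[addL(-1)]>
step 7: <T=6, E=∅, St=[addL(-1)]>
→ final value 5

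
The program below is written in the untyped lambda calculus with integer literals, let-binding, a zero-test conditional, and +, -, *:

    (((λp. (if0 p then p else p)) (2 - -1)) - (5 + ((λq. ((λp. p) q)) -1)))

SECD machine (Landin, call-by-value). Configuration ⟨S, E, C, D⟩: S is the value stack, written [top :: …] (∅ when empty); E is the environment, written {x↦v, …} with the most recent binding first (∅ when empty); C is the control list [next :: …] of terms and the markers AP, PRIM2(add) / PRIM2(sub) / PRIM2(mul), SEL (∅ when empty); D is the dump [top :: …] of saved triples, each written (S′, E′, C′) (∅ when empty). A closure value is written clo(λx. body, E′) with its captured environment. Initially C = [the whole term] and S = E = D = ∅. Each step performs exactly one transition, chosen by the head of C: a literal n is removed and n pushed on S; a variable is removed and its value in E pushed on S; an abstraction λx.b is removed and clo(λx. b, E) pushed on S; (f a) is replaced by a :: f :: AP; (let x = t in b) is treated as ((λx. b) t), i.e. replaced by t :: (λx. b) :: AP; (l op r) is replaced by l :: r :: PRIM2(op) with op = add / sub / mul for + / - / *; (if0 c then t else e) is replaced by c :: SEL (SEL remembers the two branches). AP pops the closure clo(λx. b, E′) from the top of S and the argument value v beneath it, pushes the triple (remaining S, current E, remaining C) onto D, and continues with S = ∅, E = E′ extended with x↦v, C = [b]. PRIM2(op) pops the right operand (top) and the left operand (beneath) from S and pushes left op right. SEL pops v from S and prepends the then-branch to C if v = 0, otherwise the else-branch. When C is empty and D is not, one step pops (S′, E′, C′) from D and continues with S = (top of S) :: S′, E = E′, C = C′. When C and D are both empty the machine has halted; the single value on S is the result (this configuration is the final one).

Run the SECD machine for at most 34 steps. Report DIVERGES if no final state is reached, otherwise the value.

Answer: -1

Derivation:
[0] <S=∅, E=∅, C=[(((λp. (if0 p then p else p)) (2 - -1)) - (5 + ((λq. ((λp. p) q)) -1)))], D=∅>
[1] <S=∅, E=∅, C=[((λp. (if0 p then p else p)) (2 - -1)) :: (5 + ((λq. ((λp. p) q)) -1)) :: PRIM2(sub)], D=∅>
[2] <S=∅, E=∅, C=[(2 - -1) :: (λp. (if0 p then p else p)) :: AP :: (5 + ((λq. ((λp. p) q)) -1)) :: PRIM2(sub)], D=∅>
[3] <S=∅, E=∅, C=[2 :: -1 :: PRIM2(sub) :: (λp. (if0 p then p else p)) :: AP :: (5 + ((λq. ((λp. p) q)) -1)) :: PRIM2(sub)], D=∅>
[4] <S=[2], E=∅, C=[-1 :: PRIM2(sub) :: (λp. (if0 p then p else p)) :: AP :: (5 + ((λq. ((λp. p) q)) -1)) :: PRIM2(sub)], D=∅>
[5] <S=[-1 :: 2], E=∅, C=[PRIM2(sub) :: (λp. (if0 p then p else p)) :: AP :: (5 + ((λq. ((λp. p) q)) -1)) :: PRIM2(sub)], D=∅>
[6] <S=[3], E=∅, C=[(λp. (if0 p then p else p)) :: AP :: (5 + ((λq. ((λp. p) q)) -1)) :: PRIM2(sub)], D=∅>
[7] <S=[clo(λp. (if0 p then p else p), ∅) :: 3], E=∅, C=[AP :: (5 + ((λq. ((λp. p) q)) -1)) :: PRIM2(sub)], D=∅>
[8] <S=∅, E={p↦3}, C=[(if0 p then p else p)], D=[(∅, ∅, [(5 + ((λq. ((λp. p) q)) -1)) :: PRIM2(sub)])]>
[9] <S=∅, E={p↦3}, C=[p :: SEL], D=[(∅, ∅, [(5 + ((λq. ((λp. p) q)) -1)) :: PRIM2(sub)])]>
[10] <S=[3], E={p↦3}, C=[SEL], D=[(∅, ∅, [(5 + ((λq. ((λp. p) q)) -1)) :: PRIM2(sub)])]>
[11] <S=∅, E={p↦3}, C=[p], D=[(∅, ∅, [(5 + ((λq. ((λp. p) q)) -1)) :: PRIM2(sub)])]>
[12] <S=[3], E={p↦3}, C=∅, D=[(∅, ∅, [(5 + ((λq. ((λp. p) q)) -1)) :: PRIM2(sub)])]>
[13] <S=[3], E=∅, C=[(5 + ((λq. ((λp. p) q)) -1)) :: PRIM2(sub)], D=∅>
[14] <S=[3], E=∅, C=[5 :: ((λq. ((λp. p) q)) -1) :: PRIM2(add) :: PRIM2(sub)], D=∅>
[15] <S=[5 :: 3], E=∅, C=[((λq. ((λp. p) q)) -1) :: PRIM2(add) :: PRIM2(sub)], D=∅>
[16] <S=[5 :: 3], E=∅, C=[-1 :: (λq. ((λp. p) q)) :: AP :: PRIM2(add) :: PRIM2(sub)], D=∅>
[17] <S=[-1 :: 5 :: 3], E=∅, C=[(λq. ((λp. p) q)) :: AP :: PRIM2(add) :: PRIM2(sub)], D=∅>
[18] <S=[clo(λq. ((λp. p) q), ∅) :: -1 :: 5 :: 3], E=∅, C=[AP :: PRIM2(add) :: PRIM2(sub)], D=∅>
[19] <S=∅, E={q↦-1}, C=[((λp. p) q)], D=[([5 :: 3], ∅, [PRIM2(add) :: PRIM2(sub)])]>
[20] <S=∅, E={q↦-1}, C=[q :: (λp. p) :: AP], D=[([5 :: 3], ∅, [PRIM2(add) :: PRIM2(sub)])]>
[21] <S=[-1], E={q↦-1}, C=[(λp. p) :: AP], D=[([5 :: 3], ∅, [PRIM2(add) :: PRIM2(sub)])]>
[22] <S=[clo(λp. p, {q↦-1}) :: -1], E={q↦-1}, C=[AP], D=[([5 :: 3], ∅, [PRIM2(add) :: PRIM2(sub)])]>
[23] <S=∅, E={p↦-1, q↦-1}, C=[p], D=[(∅, {q↦-1}, ∅) :: ([5 :: 3], ∅, [PRIM2(add) :: PRIM2(sub)])]>
[24] <S=[-1], E={p↦-1, q↦-1}, C=∅, D=[(∅, {q↦-1}, ∅) :: ([5 :: 3], ∅, [PRIM2(add) :: PRIM2(sub)])]>
[25] <S=[-1], E={q↦-1}, C=∅, D=[([5 :: 3], ∅, [PRIM2(add) :: PRIM2(sub)])]>
[26] <S=[-1 :: 5 :: 3], E=∅, C=[PRIM2(add) :: PRIM2(sub)], D=∅>
[27] <S=[4 :: 3], E=∅, C=[PRIM2(sub)], D=∅>
[28] <S=[-1], E=∅, C=∅, D=∅>
→ final value -1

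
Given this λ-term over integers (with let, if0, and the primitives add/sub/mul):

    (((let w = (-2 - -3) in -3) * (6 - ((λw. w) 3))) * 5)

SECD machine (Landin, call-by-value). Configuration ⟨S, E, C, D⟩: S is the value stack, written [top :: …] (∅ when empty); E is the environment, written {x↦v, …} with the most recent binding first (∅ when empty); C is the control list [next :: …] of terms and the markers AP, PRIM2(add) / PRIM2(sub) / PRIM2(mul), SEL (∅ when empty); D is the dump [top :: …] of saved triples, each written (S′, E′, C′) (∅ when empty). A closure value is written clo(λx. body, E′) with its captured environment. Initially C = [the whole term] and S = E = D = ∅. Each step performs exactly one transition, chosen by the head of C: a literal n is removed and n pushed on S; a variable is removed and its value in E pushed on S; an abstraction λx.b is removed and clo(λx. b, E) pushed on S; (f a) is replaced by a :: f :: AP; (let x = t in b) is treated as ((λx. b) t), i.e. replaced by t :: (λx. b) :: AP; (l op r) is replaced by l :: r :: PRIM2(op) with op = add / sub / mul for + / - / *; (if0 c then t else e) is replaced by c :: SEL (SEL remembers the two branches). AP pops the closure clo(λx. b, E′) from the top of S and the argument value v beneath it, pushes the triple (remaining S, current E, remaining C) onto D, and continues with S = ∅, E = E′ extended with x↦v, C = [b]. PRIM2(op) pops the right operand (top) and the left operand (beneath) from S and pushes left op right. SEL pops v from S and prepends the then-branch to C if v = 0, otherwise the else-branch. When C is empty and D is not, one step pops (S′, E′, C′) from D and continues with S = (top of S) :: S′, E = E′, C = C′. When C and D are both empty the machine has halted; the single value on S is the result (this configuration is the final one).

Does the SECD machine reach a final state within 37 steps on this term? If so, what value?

[0] ⟨S=∅; E=∅; C=[(((let w = (-2 - -3) in -3) * (6 - ((λw. w) 3))) * 5)]; D=∅⟩
[1] ⟨S=∅; E=∅; C=[((let w = (-2 - -3) in -3) * (6 - ((λw. w) 3))) :: 5 :: PRIM2(mul)]; D=∅⟩
[2] ⟨S=∅; E=∅; C=[(let w = (-2 - -3) in -3) :: (6 - ((λw. w) 3)) :: PRIM2(mul) :: 5 :: PRIM2(mul)]; D=∅⟩
[3] ⟨S=∅; E=∅; C=[(-2 - -3) :: (λw. -3) :: AP :: (6 - ((λw. w) 3)) :: PRIM2(mul) :: 5 :: PRIM2(mul)]; D=∅⟩
[4] ⟨S=∅; E=∅; C=[-2 :: -3 :: PRIM2(sub) :: (λw. -3) :: AP :: (6 - ((λw. w) 3)) :: PRIM2(mul) :: 5 :: PRIM2(mul)]; D=∅⟩
[5] ⟨S=[-2]; E=∅; C=[-3 :: PRIM2(sub) :: (λw. -3) :: AP :: (6 - ((λw. w) 3)) :: PRIM2(mul) :: 5 :: PRIM2(mul)]; D=∅⟩
[6] ⟨S=[-3 :: -2]; E=∅; C=[PRIM2(sub) :: (λw. -3) :: AP :: (6 - ((λw. w) 3)) :: PRIM2(mul) :: 5 :: PRIM2(mul)]; D=∅⟩
[7] ⟨S=[1]; E=∅; C=[(λw. -3) :: AP :: (6 - ((λw. w) 3)) :: PRIM2(mul) :: 5 :: PRIM2(mul)]; D=∅⟩
[8] ⟨S=[clo(λw. -3, ∅) :: 1]; E=∅; C=[AP :: (6 - ((λw. w) 3)) :: PRIM2(mul) :: 5 :: PRIM2(mul)]; D=∅⟩
[9] ⟨S=∅; E={w↦1}; C=[-3]; D=[(∅, ∅, [(6 - ((λw. w) 3)) :: PRIM2(mul) :: 5 :: PRIM2(mul)])]⟩
[10] ⟨S=[-3]; E={w↦1}; C=∅; D=[(∅, ∅, [(6 - ((λw. w) 3)) :: PRIM2(mul) :: 5 :: PRIM2(mul)])]⟩
[11] ⟨S=[-3]; E=∅; C=[(6 - ((λw. w) 3)) :: PRIM2(mul) :: 5 :: PRIM2(mul)]; D=∅⟩
[12] ⟨S=[-3]; E=∅; C=[6 :: ((λw. w) 3) :: PRIM2(sub) :: PRIM2(mul) :: 5 :: PRIM2(mul)]; D=∅⟩
[13] ⟨S=[6 :: -3]; E=∅; C=[((λw. w) 3) :: PRIM2(sub) :: PRIM2(mul) :: 5 :: PRIM2(mul)]; D=∅⟩
[14] ⟨S=[6 :: -3]; E=∅; C=[3 :: (λw. w) :: AP :: PRIM2(sub) :: PRIM2(mul) :: 5 :: PRIM2(mul)]; D=∅⟩
[15] ⟨S=[3 :: 6 :: -3]; E=∅; C=[(λw. w) :: AP :: PRIM2(sub) :: PRIM2(mul) :: 5 :: PRIM2(mul)]; D=∅⟩
[16] ⟨S=[clo(λw. w, ∅) :: 3 :: 6 :: -3]; E=∅; C=[AP :: PRIM2(sub) :: PRIM2(mul) :: 5 :: PRIM2(mul)]; D=∅⟩
[17] ⟨S=∅; E={w↦3}; C=[w]; D=[([6 :: -3], ∅, [PRIM2(sub) :: PRIM2(mul) :: 5 :: PRIM2(mul)])]⟩
[18] ⟨S=[3]; E={w↦3}; C=∅; D=[([6 :: -3], ∅, [PRIM2(sub) :: PRIM2(mul) :: 5 :: PRIM2(mul)])]⟩
[19] ⟨S=[3 :: 6 :: -3]; E=∅; C=[PRIM2(sub) :: PRIM2(mul) :: 5 :: PRIM2(mul)]; D=∅⟩
[20] ⟨S=[3 :: -3]; E=∅; C=[PRIM2(mul) :: 5 :: PRIM2(mul)]; D=∅⟩
[21] ⟨S=[-9]; E=∅; C=[5 :: PRIM2(mul)]; D=∅⟩
[22] ⟨S=[5 :: -9]; E=∅; C=[PRIM2(mul)]; D=∅⟩
[23] ⟨S=[-45]; E=∅; C=∅; D=∅⟩
→ final value -45

Answer: -45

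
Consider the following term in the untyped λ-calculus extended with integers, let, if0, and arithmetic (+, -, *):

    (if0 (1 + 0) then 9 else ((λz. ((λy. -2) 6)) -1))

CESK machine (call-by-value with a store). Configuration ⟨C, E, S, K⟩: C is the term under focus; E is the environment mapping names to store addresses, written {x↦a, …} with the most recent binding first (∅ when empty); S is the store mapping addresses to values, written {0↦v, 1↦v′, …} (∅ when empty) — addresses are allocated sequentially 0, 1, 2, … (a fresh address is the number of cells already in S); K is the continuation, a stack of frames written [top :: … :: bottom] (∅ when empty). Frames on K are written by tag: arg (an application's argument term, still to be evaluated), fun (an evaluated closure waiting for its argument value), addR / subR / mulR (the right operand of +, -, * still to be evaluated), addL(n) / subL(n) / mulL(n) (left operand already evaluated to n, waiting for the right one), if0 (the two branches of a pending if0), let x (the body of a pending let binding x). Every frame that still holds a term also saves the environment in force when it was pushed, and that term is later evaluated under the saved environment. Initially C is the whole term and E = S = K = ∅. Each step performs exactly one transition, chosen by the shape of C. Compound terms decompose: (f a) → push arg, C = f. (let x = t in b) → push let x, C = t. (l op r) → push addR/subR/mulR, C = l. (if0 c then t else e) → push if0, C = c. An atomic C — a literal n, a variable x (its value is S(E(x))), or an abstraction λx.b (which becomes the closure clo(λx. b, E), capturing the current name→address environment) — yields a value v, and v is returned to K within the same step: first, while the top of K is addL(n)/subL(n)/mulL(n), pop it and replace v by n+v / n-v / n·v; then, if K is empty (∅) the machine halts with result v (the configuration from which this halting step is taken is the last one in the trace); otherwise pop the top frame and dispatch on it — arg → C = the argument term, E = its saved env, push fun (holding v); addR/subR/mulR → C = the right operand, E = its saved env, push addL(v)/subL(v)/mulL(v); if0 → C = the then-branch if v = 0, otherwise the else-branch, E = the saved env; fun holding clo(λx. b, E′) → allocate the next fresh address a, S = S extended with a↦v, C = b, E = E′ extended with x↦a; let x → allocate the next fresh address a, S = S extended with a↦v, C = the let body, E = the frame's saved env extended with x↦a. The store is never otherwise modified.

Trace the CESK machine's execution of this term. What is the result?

Answer: -2

Derivation:
0. ⟨C=(if0 (1 + 0) then 9 else ((λz. ((λy. -2) 6)) -1)); E=∅; S=∅; K=∅⟩
1. ⟨C=(1 + 0); E=∅; S=∅; K=[if0]⟩
2. ⟨C=1; E=∅; S=∅; K=[addR :: if0]⟩
3. ⟨C=0; E=∅; S=∅; K=[addL(1) :: if0]⟩
4. ⟨C=((λz. ((λy. -2) 6)) -1); E=∅; S=∅; K=∅⟩
5. ⟨C=(λz. ((λy. -2) 6)); E=∅; S=∅; K=[arg]⟩
6. ⟨C=-1; E=∅; S=∅; K=[fun]⟩
7. ⟨C=((λy. -2) 6); E={z↦0}; S={0↦-1}; K=∅⟩
8. ⟨C=(λy. -2); E={z↦0}; S={0↦-1}; K=[arg]⟩
9. ⟨C=6; E={z↦0}; S={0↦-1}; K=[fun]⟩
10. ⟨C=-2; E={y↦1, z↦0}; S={0↦-1, 1↦6}; K=∅⟩
→ final value -2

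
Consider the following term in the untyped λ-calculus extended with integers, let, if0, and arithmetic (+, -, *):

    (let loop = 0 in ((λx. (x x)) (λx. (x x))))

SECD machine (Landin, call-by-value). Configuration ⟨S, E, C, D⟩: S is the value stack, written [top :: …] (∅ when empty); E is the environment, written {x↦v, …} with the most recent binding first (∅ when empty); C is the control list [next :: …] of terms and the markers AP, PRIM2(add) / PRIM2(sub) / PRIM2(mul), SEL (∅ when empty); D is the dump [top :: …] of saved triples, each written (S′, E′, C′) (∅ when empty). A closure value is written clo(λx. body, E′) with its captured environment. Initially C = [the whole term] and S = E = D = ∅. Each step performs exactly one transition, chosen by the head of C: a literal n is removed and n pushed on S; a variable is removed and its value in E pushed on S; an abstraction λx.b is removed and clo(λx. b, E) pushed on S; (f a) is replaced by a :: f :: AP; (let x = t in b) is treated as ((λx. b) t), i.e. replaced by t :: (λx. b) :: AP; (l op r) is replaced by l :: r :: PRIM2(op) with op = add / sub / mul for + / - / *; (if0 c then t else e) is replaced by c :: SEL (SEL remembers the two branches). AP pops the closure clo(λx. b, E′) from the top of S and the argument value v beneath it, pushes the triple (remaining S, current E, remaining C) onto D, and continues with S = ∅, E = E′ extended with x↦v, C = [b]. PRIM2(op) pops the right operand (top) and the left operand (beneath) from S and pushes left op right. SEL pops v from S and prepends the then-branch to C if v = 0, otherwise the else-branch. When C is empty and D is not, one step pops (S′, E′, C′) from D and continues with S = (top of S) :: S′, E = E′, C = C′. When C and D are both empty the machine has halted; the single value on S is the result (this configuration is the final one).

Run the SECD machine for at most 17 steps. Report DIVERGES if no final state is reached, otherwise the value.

Answer: DIVERGES (no final state within 17 steps)

Execution trace:
t=0: ⟨S=∅; E=∅; C=[(let loop = 0 in ((λx. (x x)) (λx. (x x))))]; D=∅⟩
t=1: ⟨S=∅; E=∅; C=[0 :: (λloop. ((λx. (x x)) (λx. (x x)))) :: AP]; D=∅⟩
t=2: ⟨S=[0]; E=∅; C=[(λloop. ((λx. (x x)) (λx. (x x)))) :: AP]; D=∅⟩
t=3: ⟨S=[clo(λloop. ((λx. (x x)) (λx. (x x))), ∅) :: 0]; E=∅; C=[AP]; D=∅⟩
t=4: ⟨S=∅; E={loop↦0}; C=[((λx. (x x)) (λx. (x x)))]; D=[(∅, ∅, ∅)]⟩
t=5: ⟨S=∅; E={loop↦0}; C=[(λx. (x x)) :: (λx. (x x)) :: AP]; D=[(∅, ∅, ∅)]⟩
t=6: ⟨S=[clo(λx. (x x), {loop↦0})]; E={loop↦0}; C=[(λx. (x x)) :: AP]; D=[(∅, ∅, ∅)]⟩
t=7: ⟨S=[clo(λx. (x x), {loop↦0}) :: clo(λx. (x x), {loop↦0})]; E={loop↦0}; C=[AP]; D=[(∅, ∅, ∅)]⟩
t=8: ⟨S=∅; E={x↦clo(λx. (x x), {loop↦0}), loop↦0}; C=[(x x)]; D=[(∅, {loop↦0}, ∅) :: (∅, ∅, ∅)]⟩
t=9: ⟨S=∅; E={x↦clo(λx. (x x), {loop↦0}), loop↦0}; C=[x :: x :: AP]; D=[(∅, {loop↦0}, ∅) :: (∅, ∅, ∅)]⟩
t=10: ⟨S=[clo(λx. (x x), {loop↦0})]; E={x↦clo(λx. (x x), {loop↦0}), loop↦0}; C=[x :: AP]; D=[(∅, {loop↦0}, ∅) :: (∅, ∅, ∅)]⟩
t=11: ⟨S=[clo(λx. (x x), {loop↦0}) :: clo(λx. (x x), {loop↦0})]; E={x↦clo(λx. (x x), {loop↦0}), loop↦0}; C=[AP]; D=[(∅, {loop↦0}, ∅) :: (∅, ∅, ∅)]⟩
t=12: ⟨S=∅; E={x↦clo(λx. (x x), {loop↦0}), loop↦0}; C=[(x x)]; D=[(∅, {x↦clo(λx. (x x), {loop↦0}), loop↦0}, ∅) :: (∅, {loop↦0}, ∅) :: (∅, ∅, ∅)]⟩
t=13: ⟨S=∅; E={x↦clo(λx. (x x), {loop↦0}), loop↦0}; C=[x :: x :: AP]; D=[(∅, {x↦clo(λx. (x x), {loop↦0}), loop↦0}, ∅) :: (∅, {loop↦0}, ∅) :: (∅, ∅, ∅)]⟩
t=14: ⟨S=[clo(λx. (x x), {loop↦0})]; E={x↦clo(λx. (x x), {loop↦0}), loop↦0}; C=[x :: AP]; D=[(∅, {x↦clo(λx. (x x), {loop↦0}), loop↦0}, ∅) :: (∅, {loop↦0}, ∅) :: (∅, ∅, ∅)]⟩
t=15: ⟨S=[clo(λx. (x x), {loop↦0}) :: clo(λx. (x x), {loop↦0})]; E={x↦clo(λx. (x x), {loop↦0}), loop↦0}; C=[AP]; D=[(∅, {x↦clo(λx. (x x), {loop↦0}), loop↦0}, ∅) :: (∅, {loop↦0}, ∅) :: (∅, ∅, ∅)]⟩
t=16: ⟨S=∅; E={x↦clo(λx. (x x), {loop↦0}), loop↦0}; C=[(x x)]; D=[(∅, {x↦clo(λx. (x x), {loop↦0}), loop↦0}, ∅) :: (∅, {x↦clo(λx. (x x), {loop↦0}), loop↦0}, ∅) :: (∅, {loop↦0}, ∅) :: (∅, ∅, ∅)]⟩
t=17: ⟨S=∅; E={x↦clo(λx. (x x), {loop↦0}), loop↦0}; C=[x :: x :: AP]; D=[(∅, {x↦clo(λx. (x x), {loop↦0}), loop↦0}, ∅) :: (∅, {x↦clo(λx. (x x), {loop↦0}), loop↦0}, ∅) :: (∅, {loop↦0}, ∅) :: (∅, ∅, ∅)]⟩
→ 17 transitions taken and the configuration is still not final: no result within 17 steps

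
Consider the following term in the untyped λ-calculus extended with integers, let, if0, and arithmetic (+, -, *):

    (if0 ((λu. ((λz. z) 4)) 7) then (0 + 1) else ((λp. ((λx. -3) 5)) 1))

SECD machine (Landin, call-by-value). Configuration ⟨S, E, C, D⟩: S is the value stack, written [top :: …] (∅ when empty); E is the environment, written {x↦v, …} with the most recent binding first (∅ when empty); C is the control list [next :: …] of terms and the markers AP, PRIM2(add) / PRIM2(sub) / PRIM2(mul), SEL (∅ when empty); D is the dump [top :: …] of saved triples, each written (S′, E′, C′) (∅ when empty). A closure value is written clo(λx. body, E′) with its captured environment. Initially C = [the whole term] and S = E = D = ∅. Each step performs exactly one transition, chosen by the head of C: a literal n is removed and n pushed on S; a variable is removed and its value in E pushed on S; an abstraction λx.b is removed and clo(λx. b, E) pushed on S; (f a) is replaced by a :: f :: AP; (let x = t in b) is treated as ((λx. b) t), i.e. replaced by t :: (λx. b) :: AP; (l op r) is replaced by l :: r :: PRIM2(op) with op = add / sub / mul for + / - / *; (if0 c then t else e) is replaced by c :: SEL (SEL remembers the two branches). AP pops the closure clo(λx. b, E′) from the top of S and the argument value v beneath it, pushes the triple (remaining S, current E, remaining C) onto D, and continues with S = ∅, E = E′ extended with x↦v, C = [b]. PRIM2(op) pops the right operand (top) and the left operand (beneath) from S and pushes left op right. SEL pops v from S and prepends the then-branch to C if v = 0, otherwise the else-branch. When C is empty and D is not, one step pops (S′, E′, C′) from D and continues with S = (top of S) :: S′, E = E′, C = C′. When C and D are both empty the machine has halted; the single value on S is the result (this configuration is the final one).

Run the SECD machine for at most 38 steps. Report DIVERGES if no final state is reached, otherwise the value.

t=0: ⟨S=∅; E=∅; C=[(if0 ((λu. ((λz. z) 4)) 7) then (0 + 1) else ((λp. ((λx. -3) 5)) 1))]; D=∅⟩
t=1: ⟨S=∅; E=∅; C=[((λu. ((λz. z) 4)) 7) :: SEL]; D=∅⟩
t=2: ⟨S=∅; E=∅; C=[7 :: (λu. ((λz. z) 4)) :: AP :: SEL]; D=∅⟩
t=3: ⟨S=[7]; E=∅; C=[(λu. ((λz. z) 4)) :: AP :: SEL]; D=∅⟩
t=4: ⟨S=[clo(λu. ((λz. z) 4), ∅) :: 7]; E=∅; C=[AP :: SEL]; D=∅⟩
t=5: ⟨S=∅; E={u↦7}; C=[((λz. z) 4)]; D=[(∅, ∅, [SEL])]⟩
t=6: ⟨S=∅; E={u↦7}; C=[4 :: (λz. z) :: AP]; D=[(∅, ∅, [SEL])]⟩
t=7: ⟨S=[4]; E={u↦7}; C=[(λz. z) :: AP]; D=[(∅, ∅, [SEL])]⟩
t=8: ⟨S=[clo(λz. z, {u↦7}) :: 4]; E={u↦7}; C=[AP]; D=[(∅, ∅, [SEL])]⟩
t=9: ⟨S=∅; E={z↦4, u↦7}; C=[z]; D=[(∅, {u↦7}, ∅) :: (∅, ∅, [SEL])]⟩
t=10: ⟨S=[4]; E={z↦4, u↦7}; C=∅; D=[(∅, {u↦7}, ∅) :: (∅, ∅, [SEL])]⟩
t=11: ⟨S=[4]; E={u↦7}; C=∅; D=[(∅, ∅, [SEL])]⟩
t=12: ⟨S=[4]; E=∅; C=[SEL]; D=∅⟩
t=13: ⟨S=∅; E=∅; C=[((λp. ((λx. -3) 5)) 1)]; D=∅⟩
t=14: ⟨S=∅; E=∅; C=[1 :: (λp. ((λx. -3) 5)) :: AP]; D=∅⟩
t=15: ⟨S=[1]; E=∅; C=[(λp. ((λx. -3) 5)) :: AP]; D=∅⟩
t=16: ⟨S=[clo(λp. ((λx. -3) 5), ∅) :: 1]; E=∅; C=[AP]; D=∅⟩
t=17: ⟨S=∅; E={p↦1}; C=[((λx. -3) 5)]; D=[(∅, ∅, ∅)]⟩
t=18: ⟨S=∅; E={p↦1}; C=[5 :: (λx. -3) :: AP]; D=[(∅, ∅, ∅)]⟩
t=19: ⟨S=[5]; E={p↦1}; C=[(λx. -3) :: AP]; D=[(∅, ∅, ∅)]⟩
t=20: ⟨S=[clo(λx. -3, {p↦1}) :: 5]; E={p↦1}; C=[AP]; D=[(∅, ∅, ∅)]⟩
t=21: ⟨S=∅; E={x↦5, p↦1}; C=[-3]; D=[(∅, {p↦1}, ∅) :: (∅, ∅, ∅)]⟩
t=22: ⟨S=[-3]; E={x↦5, p↦1}; C=∅; D=[(∅, {p↦1}, ∅) :: (∅, ∅, ∅)]⟩
t=23: ⟨S=[-3]; E={p↦1}; C=∅; D=[(∅, ∅, ∅)]⟩
t=24: ⟨S=[-3]; E=∅; C=∅; D=∅⟩
→ final value -3

Answer: -3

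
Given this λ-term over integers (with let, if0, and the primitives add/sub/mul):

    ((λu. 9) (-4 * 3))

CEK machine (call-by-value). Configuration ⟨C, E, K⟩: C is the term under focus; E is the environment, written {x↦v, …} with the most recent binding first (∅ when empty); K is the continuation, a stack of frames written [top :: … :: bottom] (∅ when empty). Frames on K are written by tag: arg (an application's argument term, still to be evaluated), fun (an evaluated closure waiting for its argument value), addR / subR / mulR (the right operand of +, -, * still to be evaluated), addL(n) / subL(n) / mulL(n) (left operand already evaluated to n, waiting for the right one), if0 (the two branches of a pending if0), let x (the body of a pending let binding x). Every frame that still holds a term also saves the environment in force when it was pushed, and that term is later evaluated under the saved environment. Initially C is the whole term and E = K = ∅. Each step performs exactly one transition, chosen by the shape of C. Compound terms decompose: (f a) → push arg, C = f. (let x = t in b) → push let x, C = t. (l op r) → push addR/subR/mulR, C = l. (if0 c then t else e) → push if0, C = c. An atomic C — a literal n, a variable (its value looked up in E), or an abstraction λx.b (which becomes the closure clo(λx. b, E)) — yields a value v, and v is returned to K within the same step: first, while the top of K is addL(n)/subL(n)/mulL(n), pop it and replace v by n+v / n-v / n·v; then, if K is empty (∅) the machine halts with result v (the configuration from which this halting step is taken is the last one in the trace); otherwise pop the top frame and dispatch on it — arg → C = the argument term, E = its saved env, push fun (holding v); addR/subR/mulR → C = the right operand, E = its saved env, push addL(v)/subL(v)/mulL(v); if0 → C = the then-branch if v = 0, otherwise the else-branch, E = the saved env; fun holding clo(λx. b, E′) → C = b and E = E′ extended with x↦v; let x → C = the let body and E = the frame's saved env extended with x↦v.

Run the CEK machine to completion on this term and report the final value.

t=0: <C=((λu. 9) (-4 * 3)), E=∅, K=∅>
t=1: <C=(λu. 9), E=∅, K=[arg]>
t=2: <C=(-4 * 3), E=∅, K=[fun]>
t=3: <C=-4, E=∅, K=[mulR :: fun]>
t=4: <C=3, E=∅, K=[mulL(-4) :: fun]>
t=5: <C=9, E={u↦-12}, K=∅>
→ final value 9

Answer: 9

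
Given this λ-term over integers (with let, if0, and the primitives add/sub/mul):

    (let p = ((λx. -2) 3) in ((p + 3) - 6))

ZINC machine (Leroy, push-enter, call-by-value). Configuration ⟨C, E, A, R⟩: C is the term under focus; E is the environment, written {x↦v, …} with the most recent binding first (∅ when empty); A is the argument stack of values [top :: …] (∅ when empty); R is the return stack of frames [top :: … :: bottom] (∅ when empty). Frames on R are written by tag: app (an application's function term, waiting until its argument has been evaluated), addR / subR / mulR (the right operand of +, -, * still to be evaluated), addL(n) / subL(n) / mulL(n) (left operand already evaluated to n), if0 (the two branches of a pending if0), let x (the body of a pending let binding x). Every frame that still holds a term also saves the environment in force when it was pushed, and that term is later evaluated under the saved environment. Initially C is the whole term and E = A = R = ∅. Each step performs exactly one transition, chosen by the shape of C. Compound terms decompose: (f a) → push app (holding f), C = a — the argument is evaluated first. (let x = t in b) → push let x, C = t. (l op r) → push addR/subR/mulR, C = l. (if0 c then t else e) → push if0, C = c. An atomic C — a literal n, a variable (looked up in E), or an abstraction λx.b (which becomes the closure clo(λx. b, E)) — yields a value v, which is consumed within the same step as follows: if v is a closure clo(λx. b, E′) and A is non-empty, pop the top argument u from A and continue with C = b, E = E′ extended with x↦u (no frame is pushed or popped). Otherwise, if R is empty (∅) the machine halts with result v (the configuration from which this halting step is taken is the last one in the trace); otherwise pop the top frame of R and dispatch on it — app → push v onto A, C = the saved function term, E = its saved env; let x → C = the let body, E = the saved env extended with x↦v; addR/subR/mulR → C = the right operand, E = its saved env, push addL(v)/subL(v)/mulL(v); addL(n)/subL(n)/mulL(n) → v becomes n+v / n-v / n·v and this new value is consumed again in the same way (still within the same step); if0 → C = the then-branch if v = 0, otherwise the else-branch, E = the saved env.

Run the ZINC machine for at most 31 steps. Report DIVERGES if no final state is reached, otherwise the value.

Answer: -5

Derivation:
[0] <C=(let p = ((λx. -2) 3) in ((p + 3) - 6)), E=∅, A=∅, R=∅>
[1] <C=((λx. -2) 3), E=∅, A=∅, R=[let p]>
[2] <C=3, E=∅, A=∅, R=[app :: let p]>
[3] <C=(λx. -2), E=∅, A=[3], R=[let p]>
[4] <C=-2, E={x↦3}, A=∅, R=[let p]>
[5] <C=((p + 3) - 6), E={p↦-2}, A=∅, R=∅>
[6] <C=(p + 3), E={p↦-2}, A=∅, R=[subR]>
[7] <C=p, E={p↦-2}, A=∅, R=[addR :: subR]>
[8] <C=3, E={p↦-2}, A=∅, R=[addL(-2) :: subR]>
[9] <C=6, E={p↦-2}, A=∅, R=[subL(1)]>
→ final value -5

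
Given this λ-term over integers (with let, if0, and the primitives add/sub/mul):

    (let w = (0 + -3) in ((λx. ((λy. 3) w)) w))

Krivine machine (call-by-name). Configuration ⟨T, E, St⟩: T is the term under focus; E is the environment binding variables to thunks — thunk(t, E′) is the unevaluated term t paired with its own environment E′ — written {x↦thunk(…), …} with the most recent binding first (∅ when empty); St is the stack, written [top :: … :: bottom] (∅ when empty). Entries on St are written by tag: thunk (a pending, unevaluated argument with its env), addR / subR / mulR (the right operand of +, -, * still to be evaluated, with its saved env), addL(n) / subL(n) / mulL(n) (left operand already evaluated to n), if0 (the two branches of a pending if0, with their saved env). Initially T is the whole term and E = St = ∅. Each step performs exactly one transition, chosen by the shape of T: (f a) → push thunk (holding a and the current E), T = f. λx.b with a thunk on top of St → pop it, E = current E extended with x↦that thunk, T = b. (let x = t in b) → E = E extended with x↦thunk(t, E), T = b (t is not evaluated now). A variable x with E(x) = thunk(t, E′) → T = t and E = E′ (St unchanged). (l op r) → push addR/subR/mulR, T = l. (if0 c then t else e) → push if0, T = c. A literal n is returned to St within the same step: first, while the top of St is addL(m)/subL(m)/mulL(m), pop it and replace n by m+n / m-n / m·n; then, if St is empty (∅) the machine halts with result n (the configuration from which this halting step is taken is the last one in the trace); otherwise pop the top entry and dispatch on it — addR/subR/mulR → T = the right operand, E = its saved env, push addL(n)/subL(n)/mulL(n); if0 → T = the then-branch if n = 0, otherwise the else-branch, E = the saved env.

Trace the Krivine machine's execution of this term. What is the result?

Answer: 3

Derivation:
0. ⟨T=(let w = (0 + -3) in ((λx. ((λy. 3) w)) w)); E=∅; St=∅⟩
1. ⟨T=((λx. ((λy. 3) w)) w); E={w↦thunk((0 + -3), ∅)}; St=∅⟩
2. ⟨T=(λx. ((λy. 3) w)); E={w↦thunk((0 + -3), ∅)}; St=[thunk]⟩
3. ⟨T=((λy. 3) w); E={x↦thunk(w, {w↦thunk((0 + -3), ∅)}), w↦thunk((0 + -3), ∅)}; St=∅⟩
4. ⟨T=(λy. 3); E={x↦thunk(w, {w↦thunk((0 + -3), ∅)}), w↦thunk((0 + -3), ∅)}; St=[thunk]⟩
5. ⟨T=3; E={y↦thunk(w, {x↦thunk(w, {w↦thunk((0 + -3), ∅)}), w↦thunk((0 + -3), ∅)}), x↦thunk(w, {w↦thunk((0 + -3), ∅)}), w↦thunk((0 + -3), ∅)}; St=∅⟩
→ final value 3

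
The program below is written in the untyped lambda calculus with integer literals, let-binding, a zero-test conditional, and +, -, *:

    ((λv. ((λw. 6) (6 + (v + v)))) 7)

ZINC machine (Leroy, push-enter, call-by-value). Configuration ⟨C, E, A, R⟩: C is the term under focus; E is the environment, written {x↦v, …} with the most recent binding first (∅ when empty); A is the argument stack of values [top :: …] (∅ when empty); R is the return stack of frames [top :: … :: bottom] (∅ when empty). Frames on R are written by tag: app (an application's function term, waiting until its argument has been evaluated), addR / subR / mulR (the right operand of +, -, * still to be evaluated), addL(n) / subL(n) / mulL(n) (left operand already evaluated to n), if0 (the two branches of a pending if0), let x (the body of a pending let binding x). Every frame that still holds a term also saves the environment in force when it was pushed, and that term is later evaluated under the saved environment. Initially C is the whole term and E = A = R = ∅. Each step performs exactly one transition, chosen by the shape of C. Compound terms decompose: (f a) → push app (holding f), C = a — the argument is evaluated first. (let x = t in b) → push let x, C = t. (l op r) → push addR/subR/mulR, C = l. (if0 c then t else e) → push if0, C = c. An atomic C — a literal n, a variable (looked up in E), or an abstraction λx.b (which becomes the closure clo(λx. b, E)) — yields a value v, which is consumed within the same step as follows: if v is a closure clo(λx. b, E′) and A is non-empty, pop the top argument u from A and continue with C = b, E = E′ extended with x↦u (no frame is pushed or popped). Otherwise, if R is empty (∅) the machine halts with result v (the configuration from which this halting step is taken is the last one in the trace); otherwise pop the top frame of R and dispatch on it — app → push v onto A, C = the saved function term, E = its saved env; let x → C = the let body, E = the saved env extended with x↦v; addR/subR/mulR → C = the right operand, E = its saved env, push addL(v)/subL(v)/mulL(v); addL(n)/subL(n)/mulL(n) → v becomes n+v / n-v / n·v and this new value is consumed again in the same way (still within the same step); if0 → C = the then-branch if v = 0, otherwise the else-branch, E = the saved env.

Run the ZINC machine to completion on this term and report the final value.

Answer: 6

Machine steps:
[0] ⟨C=((λv. ((λw. 6) (6 + (v + v)))) 7); E=∅; A=∅; R=∅⟩
[1] ⟨C=7; E=∅; A=∅; R=[app]⟩
[2] ⟨C=(λv. ((λw. 6) (6 + (v + v)))); E=∅; A=[7]; R=∅⟩
[3] ⟨C=((λw. 6) (6 + (v + v))); E={v↦7}; A=∅; R=∅⟩
[4] ⟨C=(6 + (v + v)); E={v↦7}; A=∅; R=[app]⟩
[5] ⟨C=6; E={v↦7}; A=∅; R=[addR :: app]⟩
[6] ⟨C=(v + v); E={v↦7}; A=∅; R=[addL(6) :: app]⟩
[7] ⟨C=v; E={v↦7}; A=∅; R=[addR :: addL(6) :: app]⟩
[8] ⟨C=v; E={v↦7}; A=∅; R=[addL(7) :: addL(6) :: app]⟩
[9] ⟨C=(λw. 6); E={v↦7}; A=[20]; R=∅⟩
[10] ⟨C=6; E={w↦20, v↦7}; A=∅; R=∅⟩
→ final value 6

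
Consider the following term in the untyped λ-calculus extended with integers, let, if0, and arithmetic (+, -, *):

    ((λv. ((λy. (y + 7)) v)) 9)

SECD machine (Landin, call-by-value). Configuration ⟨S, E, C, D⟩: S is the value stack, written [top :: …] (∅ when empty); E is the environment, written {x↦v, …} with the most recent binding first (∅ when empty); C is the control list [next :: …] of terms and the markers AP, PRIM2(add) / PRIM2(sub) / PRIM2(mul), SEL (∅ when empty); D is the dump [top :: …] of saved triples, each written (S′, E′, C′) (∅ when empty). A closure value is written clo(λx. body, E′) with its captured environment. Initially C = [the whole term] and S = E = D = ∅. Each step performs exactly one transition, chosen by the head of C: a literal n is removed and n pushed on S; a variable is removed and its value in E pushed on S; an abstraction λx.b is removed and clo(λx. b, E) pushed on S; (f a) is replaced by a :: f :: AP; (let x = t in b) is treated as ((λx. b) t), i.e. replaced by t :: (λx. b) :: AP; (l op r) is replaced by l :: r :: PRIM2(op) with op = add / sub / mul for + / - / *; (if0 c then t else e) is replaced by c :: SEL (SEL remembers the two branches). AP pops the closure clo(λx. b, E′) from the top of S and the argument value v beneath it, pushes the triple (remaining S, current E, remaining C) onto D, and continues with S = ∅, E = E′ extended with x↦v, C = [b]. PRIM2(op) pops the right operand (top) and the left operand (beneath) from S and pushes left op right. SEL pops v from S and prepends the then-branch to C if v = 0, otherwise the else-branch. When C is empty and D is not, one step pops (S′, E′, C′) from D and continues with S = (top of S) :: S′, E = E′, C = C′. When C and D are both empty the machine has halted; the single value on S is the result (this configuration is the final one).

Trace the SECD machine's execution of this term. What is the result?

[0] ⟨S=∅; E=∅; C=[((λv. ((λy. (y + 7)) v)) 9)]; D=∅⟩
[1] ⟨S=∅; E=∅; C=[9 :: (λv. ((λy. (y + 7)) v)) :: AP]; D=∅⟩
[2] ⟨S=[9]; E=∅; C=[(λv. ((λy. (y + 7)) v)) :: AP]; D=∅⟩
[3] ⟨S=[clo(λv. ((λy. (y + 7)) v), ∅) :: 9]; E=∅; C=[AP]; D=∅⟩
[4] ⟨S=∅; E={v↦9}; C=[((λy. (y + 7)) v)]; D=[(∅, ∅, ∅)]⟩
[5] ⟨S=∅; E={v↦9}; C=[v :: (λy. (y + 7)) :: AP]; D=[(∅, ∅, ∅)]⟩
[6] ⟨S=[9]; E={v↦9}; C=[(λy. (y + 7)) :: AP]; D=[(∅, ∅, ∅)]⟩
[7] ⟨S=[clo(λy. (y + 7), {v↦9}) :: 9]; E={v↦9}; C=[AP]; D=[(∅, ∅, ∅)]⟩
[8] ⟨S=∅; E={y↦9, v↦9}; C=[(y + 7)]; D=[(∅, {v↦9}, ∅) :: (∅, ∅, ∅)]⟩
[9] ⟨S=∅; E={y↦9, v↦9}; C=[y :: 7 :: PRIM2(add)]; D=[(∅, {v↦9}, ∅) :: (∅, ∅, ∅)]⟩
[10] ⟨S=[9]; E={y↦9, v↦9}; C=[7 :: PRIM2(add)]; D=[(∅, {v↦9}, ∅) :: (∅, ∅, ∅)]⟩
[11] ⟨S=[7 :: 9]; E={y↦9, v↦9}; C=[PRIM2(add)]; D=[(∅, {v↦9}, ∅) :: (∅, ∅, ∅)]⟩
[12] ⟨S=[16]; E={y↦9, v↦9}; C=∅; D=[(∅, {v↦9}, ∅) :: (∅, ∅, ∅)]⟩
[13] ⟨S=[16]; E={v↦9}; C=∅; D=[(∅, ∅, ∅)]⟩
[14] ⟨S=[16]; E=∅; C=∅; D=∅⟩
→ final value 16

Answer: 16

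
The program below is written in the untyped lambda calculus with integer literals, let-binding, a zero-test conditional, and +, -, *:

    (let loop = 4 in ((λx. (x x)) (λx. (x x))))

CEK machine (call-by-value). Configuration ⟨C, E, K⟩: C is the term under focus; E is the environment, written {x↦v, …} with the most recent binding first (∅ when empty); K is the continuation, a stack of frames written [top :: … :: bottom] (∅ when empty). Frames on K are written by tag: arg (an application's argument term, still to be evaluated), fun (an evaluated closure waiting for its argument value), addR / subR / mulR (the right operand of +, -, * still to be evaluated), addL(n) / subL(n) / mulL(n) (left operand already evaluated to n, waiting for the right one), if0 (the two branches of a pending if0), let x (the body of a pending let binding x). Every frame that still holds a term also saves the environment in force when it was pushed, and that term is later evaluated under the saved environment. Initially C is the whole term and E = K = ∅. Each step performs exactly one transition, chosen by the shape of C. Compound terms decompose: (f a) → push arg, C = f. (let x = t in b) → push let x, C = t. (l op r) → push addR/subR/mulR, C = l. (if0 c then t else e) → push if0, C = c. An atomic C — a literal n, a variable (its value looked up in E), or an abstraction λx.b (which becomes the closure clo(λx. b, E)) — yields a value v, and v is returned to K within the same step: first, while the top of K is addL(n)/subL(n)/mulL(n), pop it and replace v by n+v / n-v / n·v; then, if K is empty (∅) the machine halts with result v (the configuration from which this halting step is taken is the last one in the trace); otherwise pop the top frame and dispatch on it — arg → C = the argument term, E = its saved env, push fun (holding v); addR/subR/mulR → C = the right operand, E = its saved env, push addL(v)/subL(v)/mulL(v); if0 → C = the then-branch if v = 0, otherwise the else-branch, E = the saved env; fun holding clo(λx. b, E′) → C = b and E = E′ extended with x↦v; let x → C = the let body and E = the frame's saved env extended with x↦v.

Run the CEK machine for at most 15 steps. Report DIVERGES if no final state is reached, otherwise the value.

Answer: DIVERGES (no final state within 15 steps)

Execution trace:
step 0: ⟨C=(let loop = 4 in ((λx. (x x)) (λx. (x x)))); E=∅; K=∅⟩
step 1: ⟨C=4; E=∅; K=[let loop]⟩
step 2: ⟨C=((λx. (x x)) (λx. (x x))); E={loop↦4}; K=∅⟩
step 3: ⟨C=(λx. (x x)); E={loop↦4}; K=[arg]⟩
step 4: ⟨C=(λx. (x x)); E={loop↦4}; K=[fun]⟩
step 5: ⟨C=(x x); E={x↦clo(λx. (x x), {loop↦4}), loop↦4}; K=∅⟩
step 6: ⟨C=x; E={x↦clo(λx. (x x), {loop↦4}), loop↦4}; K=[arg]⟩
step 7: ⟨C=x; E={x↦clo(λx. (x x), {loop↦4}), loop↦4}; K=[fun]⟩
… configuration repeats with period 3 (steps 5–7 recur indefinitely) …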